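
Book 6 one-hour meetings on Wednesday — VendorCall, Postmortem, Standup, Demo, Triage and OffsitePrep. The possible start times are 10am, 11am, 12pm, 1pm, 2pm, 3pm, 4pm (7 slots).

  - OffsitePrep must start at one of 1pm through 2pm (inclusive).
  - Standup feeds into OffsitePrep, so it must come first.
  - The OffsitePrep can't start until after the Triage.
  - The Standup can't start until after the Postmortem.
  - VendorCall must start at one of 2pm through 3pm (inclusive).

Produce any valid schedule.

VendorCall -> 2pm, Demo -> 10am, Postmortem -> 10am, Standup -> 11am, Triage -> 10am, OffsitePrep -> 1pm

Checking: Standup(11am) before OffsitePrep(1pm); Triage(10am) before OffsitePrep(1pm); Postmortem(10am) before Standup(11am); VendorCall=2pm in [2pm,3pm]; OffsitePrep=1pm in [1pm,2pm].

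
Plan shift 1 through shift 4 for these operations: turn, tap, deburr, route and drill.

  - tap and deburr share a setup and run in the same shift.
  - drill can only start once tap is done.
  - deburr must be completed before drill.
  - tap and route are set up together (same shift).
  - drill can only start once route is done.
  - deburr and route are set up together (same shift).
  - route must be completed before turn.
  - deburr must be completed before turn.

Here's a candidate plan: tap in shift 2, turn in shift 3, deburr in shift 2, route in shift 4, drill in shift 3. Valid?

No — it violates: tap and route are set up together (same shift)

tap and route are set up together (same shift) — violated.
route must be completed before turn — violated.
drill can only start once route is done — violated.
deburr must be completed before drill — holds.
drill can only start once tap is done — holds.
deburr and route are set up together (same shift) — violated.
tap and deburr share a setup and run in the same shift — holds.
deburr must be completed before turn — holds.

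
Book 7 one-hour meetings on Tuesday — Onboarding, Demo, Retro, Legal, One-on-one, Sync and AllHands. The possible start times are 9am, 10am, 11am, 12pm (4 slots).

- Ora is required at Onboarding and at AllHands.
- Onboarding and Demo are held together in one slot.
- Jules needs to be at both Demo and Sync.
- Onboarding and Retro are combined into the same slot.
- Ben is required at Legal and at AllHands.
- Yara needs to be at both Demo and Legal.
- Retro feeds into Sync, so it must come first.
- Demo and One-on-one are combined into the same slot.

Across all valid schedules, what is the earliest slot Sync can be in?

Precedence pushes Sync to at least 10am.
Sync at 10am is achievable: One-on-one=9am, Demo=9am, Retro=9am, Sync=10am, Onboarding=9am, AllHands=11am, Legal=10am.

10am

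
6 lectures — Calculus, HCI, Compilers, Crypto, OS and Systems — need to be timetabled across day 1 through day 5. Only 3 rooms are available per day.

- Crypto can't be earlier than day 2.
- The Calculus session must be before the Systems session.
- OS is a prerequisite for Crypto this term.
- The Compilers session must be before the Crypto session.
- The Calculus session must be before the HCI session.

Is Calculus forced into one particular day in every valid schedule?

No

Calculus can be day 1 (e.g. HCI in day 2; Compilers in day 1; Crypto in day 2; OS in day 1; Systems in day 2; Calculus in day 1) or day 2 (e.g. Calculus in day 2, Compilers in day 1, HCI in day 3, OS in day 1, Systems in day 3, Crypto in day 2).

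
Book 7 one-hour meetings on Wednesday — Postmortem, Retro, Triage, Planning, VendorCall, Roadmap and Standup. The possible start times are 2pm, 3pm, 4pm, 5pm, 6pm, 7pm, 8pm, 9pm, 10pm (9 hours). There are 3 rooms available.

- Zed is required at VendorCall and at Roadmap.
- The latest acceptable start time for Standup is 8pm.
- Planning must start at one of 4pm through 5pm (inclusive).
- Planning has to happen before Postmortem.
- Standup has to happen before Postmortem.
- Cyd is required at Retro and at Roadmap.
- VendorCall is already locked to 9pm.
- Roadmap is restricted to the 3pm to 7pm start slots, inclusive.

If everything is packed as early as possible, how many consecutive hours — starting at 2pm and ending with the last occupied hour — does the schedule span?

8 hours

The precedence chain requires at least 2 distinct hours.
With at most 3 per hour and 7 meetings, at least 3 hours are needed.
VendorCall can't be placed before 9pm — that is hour 8 counting from 2pm — so the schedule must run through at least 8 hours.
8 works (last occupied hour: 9pm): for example Roadmap in 3pm, Postmortem in 5pm, VendorCall in 9pm, Standup in 2pm, Retro in 2pm, Planning in 4pm, Triage in 2pm.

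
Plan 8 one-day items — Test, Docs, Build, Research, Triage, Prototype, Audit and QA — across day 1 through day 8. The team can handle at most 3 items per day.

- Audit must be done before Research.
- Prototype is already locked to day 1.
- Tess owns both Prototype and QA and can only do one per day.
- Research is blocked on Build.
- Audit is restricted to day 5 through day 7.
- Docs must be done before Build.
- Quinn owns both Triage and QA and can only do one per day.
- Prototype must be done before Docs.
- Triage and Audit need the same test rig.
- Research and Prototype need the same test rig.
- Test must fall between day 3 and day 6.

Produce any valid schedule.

Triage -> day 1, QA -> day 2, Prototype -> day 1, Docs -> day 2, Research -> day 6, Audit -> day 5, Build -> day 3, Test -> day 3

Checking: Prototype(day 1) before Docs(day 2); Build(day 3) before Research(day 6); Docs(day 2) before Build(day 3); Audit(day 5) before Research(day 6); Triage(day 1) != QA(day 2); Research(day 6) != Prototype(day 1); Prototype(day 1) != QA(day 2); Triage(day 1) != Audit(day 5); Test=day 3 in [day 3,day 6]; Prototype=day 1 in [day 1,day 1]; Audit=day 5 in [day 5,day 7]; max 2 per day (cap 3).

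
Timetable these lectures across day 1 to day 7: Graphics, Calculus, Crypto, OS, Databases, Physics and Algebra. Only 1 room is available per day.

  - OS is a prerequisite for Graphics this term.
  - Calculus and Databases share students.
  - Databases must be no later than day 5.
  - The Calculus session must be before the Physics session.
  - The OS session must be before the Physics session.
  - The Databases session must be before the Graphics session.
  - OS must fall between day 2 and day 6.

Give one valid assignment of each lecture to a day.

Physics=day 5, Graphics=day 3, Algebra=day 7, Crypto=day 6, Databases=day 1, OS=day 2, Calculus=day 4

Checking: OS(day 2) before Physics(day 5); Databases(day 1) before Graphics(day 3); OS(day 2) before Graphics(day 3); Calculus(day 4) before Physics(day 5); Calculus(day 4) != Databases(day 1); OS=day 2 in [day 2,day 6]; Databases=day 1 in [day 1,day 5]; max 1 per day (cap 1).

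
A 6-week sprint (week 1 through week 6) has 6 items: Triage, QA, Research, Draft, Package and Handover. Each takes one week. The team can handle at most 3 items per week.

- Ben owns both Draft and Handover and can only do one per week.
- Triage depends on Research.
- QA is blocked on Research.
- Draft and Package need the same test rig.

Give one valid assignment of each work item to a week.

Handover in week 3; QA in week 2; Triage in week 2; Draft in week 1; Package in week 2; Research in week 1

Checking: Research(week 1) before Triage(week 2); Research(week 1) before QA(week 2); Draft(week 1) != Handover(week 3); Draft(week 1) != Package(week 2); max 3 per week (cap 3).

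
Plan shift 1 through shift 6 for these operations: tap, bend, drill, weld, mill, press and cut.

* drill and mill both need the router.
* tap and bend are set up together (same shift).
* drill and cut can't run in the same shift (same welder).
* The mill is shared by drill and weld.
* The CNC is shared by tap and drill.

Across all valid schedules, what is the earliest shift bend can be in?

shift 1

bend at shift 1 is achievable: weld -> shift 1, press -> shift 1, cut -> shift 1, mill -> shift 1, tap -> shift 1, drill -> shift 2, bend -> shift 1.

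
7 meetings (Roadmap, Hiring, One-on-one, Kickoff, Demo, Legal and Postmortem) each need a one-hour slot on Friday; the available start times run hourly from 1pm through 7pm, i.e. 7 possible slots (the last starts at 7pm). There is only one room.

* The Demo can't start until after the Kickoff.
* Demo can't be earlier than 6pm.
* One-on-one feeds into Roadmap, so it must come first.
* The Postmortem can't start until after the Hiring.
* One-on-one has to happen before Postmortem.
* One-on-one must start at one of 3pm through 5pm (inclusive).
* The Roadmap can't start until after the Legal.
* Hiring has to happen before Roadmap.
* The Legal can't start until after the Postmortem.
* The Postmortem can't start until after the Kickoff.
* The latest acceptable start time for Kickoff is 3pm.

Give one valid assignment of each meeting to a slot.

Legal=5pm, Demo=6pm, Roadmap=7pm, One-on-one=3pm, Hiring=2pm, Kickoff=1pm, Postmortem=4pm

Checking: Legal(5pm) before Roadmap(7pm); Postmortem(4pm) before Legal(5pm); One-on-one(3pm) before Roadmap(7pm); Kickoff(1pm) before Postmortem(4pm); Hiring(2pm) before Roadmap(7pm); Kickoff(1pm) before Demo(6pm); Hiring(2pm) before Postmortem(4pm); One-on-one(3pm) before Postmortem(4pm); One-on-one=3pm in [3pm,5pm]; Demo=6pm in [6pm,7pm]; Kickoff=1pm in [1pm,3pm]; max 1 per slot (cap 1).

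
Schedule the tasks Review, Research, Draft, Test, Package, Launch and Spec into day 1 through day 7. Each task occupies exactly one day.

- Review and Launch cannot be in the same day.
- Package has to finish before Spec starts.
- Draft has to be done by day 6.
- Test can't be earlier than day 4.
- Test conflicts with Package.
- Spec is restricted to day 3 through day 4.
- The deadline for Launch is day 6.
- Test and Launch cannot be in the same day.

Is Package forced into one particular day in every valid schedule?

Package can be day 1 (e.g. Package=day 1; Test=day 4; Draft=day 1; Review=day 2; Spec=day 3; Research=day 1; Launch=day 1) or day 2 (e.g. Draft -> day 1, Review -> day 2, Package -> day 2, Research -> day 1, Spec -> day 3, Test -> day 4, Launch -> day 1).

No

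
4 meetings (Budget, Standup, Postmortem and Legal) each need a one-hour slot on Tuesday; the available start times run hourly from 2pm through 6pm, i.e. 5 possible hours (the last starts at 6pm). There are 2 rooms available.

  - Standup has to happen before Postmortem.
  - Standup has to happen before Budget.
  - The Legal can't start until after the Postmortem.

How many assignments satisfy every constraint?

35

Splitting on Budget: it can be 3pm (6), 4pm (9), 5pm (10), 6pm (10). Listing each branch's schedules as (Standup, Postmortem, Legal):
Budget=3pm: (2pm,3pm,4pm) (2pm,3pm,5pm) (2pm,3pm,6pm) (2pm,4pm,5pm) (2pm,4pm,6pm) (2pm,5pm,6pm) — 6.
Budget=4pm: (2pm,3pm,4pm) (2pm,3pm,5pm) (2pm,3pm,6pm) (2pm,4pm,5pm) (2pm,4pm,6pm) (2pm,5pm,6pm) (3pm,4pm,5pm) (3pm,4pm,6pm) (3pm,5pm,6pm) — 9.
Budget=5pm: (2pm,3pm,4pm) (2pm,3pm,5pm) (2pm,3pm,6pm) (2pm,4pm,5pm) (2pm,4pm,6pm) (2pm,5pm,6pm) (3pm,4pm,5pm) (3pm,4pm,6pm) (3pm,5pm,6pm) (4pm,5pm,6pm) — 10.
Budget=6pm: (2pm,3pm,4pm) (2pm,3pm,5pm) (2pm,3pm,6pm) (2pm,4pm,5pm) (2pm,4pm,6pm) (2pm,5pm,6pm) (3pm,4pm,5pm) (3pm,4pm,6pm) (3pm,5pm,6pm) (4pm,5pm,6pm) — 10.
Summing: 6 + 9 + 10 + 10 = 35.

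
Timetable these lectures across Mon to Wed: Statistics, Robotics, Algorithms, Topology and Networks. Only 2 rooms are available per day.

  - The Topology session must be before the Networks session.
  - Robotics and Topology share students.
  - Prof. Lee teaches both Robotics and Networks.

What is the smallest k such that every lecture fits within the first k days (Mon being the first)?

3

The precedence chain requires at least 2 distinct days.
With at most 2 per day and 5 lectures, at least 3 days are needed.
3 works (last occupied day: Wed): for example Statistics=Mon, Networks=Tue, Algorithms=Tue, Topology=Mon, Robotics=Wed.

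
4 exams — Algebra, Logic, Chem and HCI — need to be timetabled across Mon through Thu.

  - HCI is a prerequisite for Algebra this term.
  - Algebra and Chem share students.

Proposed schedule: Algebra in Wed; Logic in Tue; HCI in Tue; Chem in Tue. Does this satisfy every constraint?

Valid

Algebra and Chem share students — holds.
HCI is a prerequisite for Algebra this term — holds.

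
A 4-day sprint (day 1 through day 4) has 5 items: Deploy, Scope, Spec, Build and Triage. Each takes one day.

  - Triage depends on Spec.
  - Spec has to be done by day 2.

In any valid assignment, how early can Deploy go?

Deploy at day 1 is achievable: Triage -> day 2; Spec -> day 1; Deploy -> day 1; Scope -> day 1; Build -> day 1.

day 1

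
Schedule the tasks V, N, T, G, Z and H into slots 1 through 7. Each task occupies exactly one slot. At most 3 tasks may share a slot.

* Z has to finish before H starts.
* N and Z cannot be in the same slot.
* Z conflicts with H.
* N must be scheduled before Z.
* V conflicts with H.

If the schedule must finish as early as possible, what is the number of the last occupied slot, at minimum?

The precedence chain requires at least 3 distinct slots.
With at most 3 per slot and 6 tasks, at least 2 slots are needed.
3 works (last occupied slot: 3): for example H -> 3, N -> 1, G -> 2, Z -> 2, V -> 1, T -> 1.

slot 3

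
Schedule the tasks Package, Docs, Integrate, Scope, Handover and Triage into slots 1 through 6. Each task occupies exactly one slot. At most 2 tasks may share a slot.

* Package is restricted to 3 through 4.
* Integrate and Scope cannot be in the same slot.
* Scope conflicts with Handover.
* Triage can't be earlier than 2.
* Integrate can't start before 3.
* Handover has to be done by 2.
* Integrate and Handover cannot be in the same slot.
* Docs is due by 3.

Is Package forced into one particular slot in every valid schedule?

No

Package can be 3 (e.g. Scope -> 2, Package -> 3, Handover -> 1, Triage -> 2, Integrate -> 3, Docs -> 1) or 4 (e.g. Handover=1; Scope=2; Docs=1; Package=4; Triage=2; Integrate=3).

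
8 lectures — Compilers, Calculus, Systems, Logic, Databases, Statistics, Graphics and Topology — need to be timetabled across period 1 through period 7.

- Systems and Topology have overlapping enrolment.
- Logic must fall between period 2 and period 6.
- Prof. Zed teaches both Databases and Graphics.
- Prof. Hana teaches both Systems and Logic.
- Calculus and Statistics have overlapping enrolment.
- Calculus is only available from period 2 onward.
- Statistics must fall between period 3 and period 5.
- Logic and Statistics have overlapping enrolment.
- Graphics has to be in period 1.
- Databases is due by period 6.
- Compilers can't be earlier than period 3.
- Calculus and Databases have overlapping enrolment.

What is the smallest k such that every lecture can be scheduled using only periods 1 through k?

Compilers can't be placed before period 3, so the schedule must run through at least period 3.
3 works (last occupied period: period 3): for example Logic -> period 2; Graphics -> period 1; Databases -> period 3; Topology -> period 2; Compilers -> period 3; Systems -> period 1; Statistics -> period 3; Calculus -> period 2.

3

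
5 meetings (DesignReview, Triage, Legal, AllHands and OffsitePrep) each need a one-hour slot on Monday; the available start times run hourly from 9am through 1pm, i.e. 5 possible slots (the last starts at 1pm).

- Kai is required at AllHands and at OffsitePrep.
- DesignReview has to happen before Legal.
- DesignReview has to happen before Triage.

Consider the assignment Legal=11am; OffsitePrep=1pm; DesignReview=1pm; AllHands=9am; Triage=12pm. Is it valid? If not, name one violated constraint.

DesignReview has to happen before Triage — violated.
Kai is required at AllHands and at OffsitePrep — holds.
DesignReview has to happen before Legal — violated.

Invalid. DesignReview has to happen before Legal.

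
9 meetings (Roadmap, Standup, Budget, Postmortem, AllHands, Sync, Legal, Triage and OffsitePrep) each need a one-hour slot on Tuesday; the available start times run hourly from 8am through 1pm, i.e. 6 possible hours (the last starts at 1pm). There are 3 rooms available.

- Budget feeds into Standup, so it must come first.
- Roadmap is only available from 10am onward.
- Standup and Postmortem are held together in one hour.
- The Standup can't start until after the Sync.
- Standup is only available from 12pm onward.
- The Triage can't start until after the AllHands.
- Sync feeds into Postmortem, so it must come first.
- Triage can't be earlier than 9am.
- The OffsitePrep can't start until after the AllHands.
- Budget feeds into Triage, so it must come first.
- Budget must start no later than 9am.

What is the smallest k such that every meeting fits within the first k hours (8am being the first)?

The precedence chain requires at least 2 distinct hours.
With at most 3 per hour and 9 meetings, at least 3 hours are needed.
Standup can't be placed before 12pm — that is hour 5 counting from 8am — so the schedule must run through at least 5 hours.
5 works (last occupied hour: 12pm): for example Postmortem -> 12pm; Roadmap -> 10am; Legal -> 9am; Budget -> 8am; Triage -> 9am; AllHands -> 8am; OffsitePrep -> 9am; Sync -> 8am; Standup -> 12pm.

5 hours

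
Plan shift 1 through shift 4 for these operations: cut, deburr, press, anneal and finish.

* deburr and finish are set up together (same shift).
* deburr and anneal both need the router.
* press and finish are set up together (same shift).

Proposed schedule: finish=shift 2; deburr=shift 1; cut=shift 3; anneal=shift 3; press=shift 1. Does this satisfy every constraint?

deburr and finish are set up together (same shift) — violated.
deburr and anneal both need the router — holds.
press and finish are set up together (same shift) — violated.

No — it violates: press and finish are set up together (same shift)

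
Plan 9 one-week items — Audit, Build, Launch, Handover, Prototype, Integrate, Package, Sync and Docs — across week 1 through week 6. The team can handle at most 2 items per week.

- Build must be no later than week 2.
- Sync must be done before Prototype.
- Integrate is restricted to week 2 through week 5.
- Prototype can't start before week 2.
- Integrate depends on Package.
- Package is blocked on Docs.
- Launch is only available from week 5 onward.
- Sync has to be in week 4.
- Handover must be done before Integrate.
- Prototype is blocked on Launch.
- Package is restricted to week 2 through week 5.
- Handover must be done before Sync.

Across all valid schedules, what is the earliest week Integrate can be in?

week 3

Integrate is available from week 2; precedence pushes Integrate to at least week 3; Integrate's own window allows nothing later than week 5.
Integrate at week 3 is achievable: Launch in week 5; Sync in week 4; Build in week 1; Integrate in week 3; Prototype in week 6; Handover in week 2; Package in week 2; Docs in week 1; Audit in week 3.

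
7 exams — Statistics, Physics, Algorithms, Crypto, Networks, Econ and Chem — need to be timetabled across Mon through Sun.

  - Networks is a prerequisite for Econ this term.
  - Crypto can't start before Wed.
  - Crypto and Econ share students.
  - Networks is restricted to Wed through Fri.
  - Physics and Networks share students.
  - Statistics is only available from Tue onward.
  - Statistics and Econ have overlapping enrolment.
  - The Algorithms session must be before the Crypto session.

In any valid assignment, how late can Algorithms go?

Downstream work caps Algorithms at Sat.
Algorithms at Sat is achievable: Networks=Wed; Physics=Mon; Algorithms=Sat; Statistics=Tue; Chem=Mon; Crypto=Sun; Econ=Thu.

Sat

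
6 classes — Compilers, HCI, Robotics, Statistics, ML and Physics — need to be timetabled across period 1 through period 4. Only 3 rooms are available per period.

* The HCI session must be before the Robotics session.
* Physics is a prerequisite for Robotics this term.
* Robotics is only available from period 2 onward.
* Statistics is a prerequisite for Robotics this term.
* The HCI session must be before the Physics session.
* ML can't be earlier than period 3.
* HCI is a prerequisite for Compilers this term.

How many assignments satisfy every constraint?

Splitting on Compilers: it can be period 2 (16), period 3 (20), period 4 (22). Listing each branch's schedules as (HCI, Robotics, Statistics, ML, Physics) by period number:
Compilers=period 2: (1,3,1,3,2) (1,3,1,4,2) (1,3,2,3,2) (1,3,2,4,2) (1,4,1,3,2) (1,4,1,3,3) (1,4,1,4,2) (1,4,1,4,3) (1,4,2,3,2) (1,4,2,3,3) (1,4,2,4,2) (1,4,2,4,3) (1,4,3,3,2) (1,4,3,3,3) (1,4,3,4,2) (1,4,3,4,3) — 16.
Compilers=period 3: (1,3,1,3,2) (1,3,1,4,2) (1,3,2,3,2) (1,3,2,4,2) (1,4,1,3,2) (1,4,1,3,3) (1,4,1,4,2) (1,4,1,4,3) (1,4,2,3,2) (1,4,2,3,3) (1,4,2,4,2) (1,4,2,4,3) (1,4,3,3,2) (1,4,3,4,2) (1,4,3,4,3) (2,4,1,3,3) (2,4,1,4,3) (2,4,2,3,3) (2,4,2,4,3) (2,4,3,4,3) — 20.
Compilers=period 4: (1,3,1,3,2) (1,3,1,4,2) (1,3,2,3,2) (1,3,2,4,2) (1,4,1,3,2) (1,4,1,3,3) (1,4,1,4,2) (1,4,1,4,3) (1,4,2,3,2) (1,4,2,3,3) (1,4,2,4,2) (1,4,2,4,3) (1,4,3,3,2) (1,4,3,3,3) (1,4,3,4,2) (1,4,3,4,3) (2,4,1,3,3) (2,4,1,4,3) (2,4,2,3,3) (2,4,2,4,3) (2,4,3,3,3) (2,4,3,4,3) — 22.
Summing: 16 + 20 + 22 = 58.

58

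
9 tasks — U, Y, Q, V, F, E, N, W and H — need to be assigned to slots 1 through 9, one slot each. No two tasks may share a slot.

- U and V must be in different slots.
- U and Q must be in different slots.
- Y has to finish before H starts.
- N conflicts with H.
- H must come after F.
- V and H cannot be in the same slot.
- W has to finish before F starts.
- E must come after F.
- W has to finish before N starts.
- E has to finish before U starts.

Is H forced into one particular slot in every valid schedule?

No

H can be 4 (e.g. U=6; H=4; Y=3; F=2; W=1; E=5; N=7; Q=8; V=9) or 5 (e.g. N in 7, Q in 8, V in 9, F in 2, H in 5, W in 1, Y in 4, E in 3, U in 6).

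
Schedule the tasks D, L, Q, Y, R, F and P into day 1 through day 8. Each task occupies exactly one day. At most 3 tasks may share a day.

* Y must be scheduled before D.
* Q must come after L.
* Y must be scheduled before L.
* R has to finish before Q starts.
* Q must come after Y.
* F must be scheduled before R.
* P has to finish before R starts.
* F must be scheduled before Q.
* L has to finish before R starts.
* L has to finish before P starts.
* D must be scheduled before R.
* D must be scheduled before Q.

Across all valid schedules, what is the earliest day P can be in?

day 3

Precedence pushes P to at least day 3; downstream work caps P at day 6.
P at day 3 is achievable: D -> day 2, R -> day 4, P -> day 3, Y -> day 1, Q -> day 5, L -> day 2, F -> day 1.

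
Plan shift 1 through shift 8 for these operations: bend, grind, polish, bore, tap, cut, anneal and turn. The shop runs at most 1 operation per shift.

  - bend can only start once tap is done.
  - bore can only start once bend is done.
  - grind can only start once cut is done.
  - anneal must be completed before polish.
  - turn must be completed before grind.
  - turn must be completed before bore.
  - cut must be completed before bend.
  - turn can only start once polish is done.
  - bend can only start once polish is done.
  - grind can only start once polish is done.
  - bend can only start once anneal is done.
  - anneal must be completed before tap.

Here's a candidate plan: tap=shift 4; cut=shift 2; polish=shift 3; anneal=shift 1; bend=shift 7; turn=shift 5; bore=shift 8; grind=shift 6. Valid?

Yes

bend can only start once polish is done — holds.
grind can only start once cut is done — holds.
bore can only start once bend is done — holds.
turn must be completed before grind — holds.
turn can only start once polish is done — holds.
bend can only start once tap is done — holds.
grind can only start once polish is done — holds.
anneal must be completed before tap — holds.
The shop runs at most 1 operation per shift — holds.
turn must be completed before bore — holds.
bend can only start once anneal is done — holds.
anneal must be completed before polish — holds.
cut must be completed before bend — holds.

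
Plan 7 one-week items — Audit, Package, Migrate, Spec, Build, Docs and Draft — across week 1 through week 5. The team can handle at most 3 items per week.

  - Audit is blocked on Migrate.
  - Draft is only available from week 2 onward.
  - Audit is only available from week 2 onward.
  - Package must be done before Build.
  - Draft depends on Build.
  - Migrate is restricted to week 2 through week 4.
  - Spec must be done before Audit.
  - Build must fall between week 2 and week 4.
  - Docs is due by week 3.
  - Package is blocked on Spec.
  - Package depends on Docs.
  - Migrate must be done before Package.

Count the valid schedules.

12

Splitting on Audit: it can be week 3 (4), week 4 (4), week 5 (4). Listing each branch's schedules as (Package, Migrate, Spec, Build, Docs, Draft) by week number:
Audit=week 3: (3,2,1,4,1,5) (3,2,1,4,2,5) (3,2,2,4,1,5) (3,2,2,4,2,5) — 4.
Audit=week 4: (3,2,1,4,1,5) (3,2,1,4,2,5) (3,2,2,4,1,5) (3,2,2,4,2,5) — 4.
Audit=week 5: (3,2,1,4,1,5) (3,2,1,4,2,5) (3,2,2,4,1,5) (3,2,2,4,2,5) — 4.
Summing: 4 + 4 + 4 = 12.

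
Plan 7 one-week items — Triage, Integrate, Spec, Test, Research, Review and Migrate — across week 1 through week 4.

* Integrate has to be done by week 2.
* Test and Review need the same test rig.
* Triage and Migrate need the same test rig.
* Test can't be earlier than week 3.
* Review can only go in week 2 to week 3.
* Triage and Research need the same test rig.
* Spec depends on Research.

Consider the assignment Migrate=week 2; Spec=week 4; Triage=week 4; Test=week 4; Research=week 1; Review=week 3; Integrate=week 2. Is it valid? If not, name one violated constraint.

Yes, all constraints hold

Review can only go in week 2 to week 3 — holds.
Integrate has to be done by week 2 — holds.
Triage and Research need the same test rig — holds.
Triage and Migrate need the same test rig — holds.
Test and Review need the same test rig — holds.
Test can't be earlier than week 3 — holds.
Spec depends on Research — holds.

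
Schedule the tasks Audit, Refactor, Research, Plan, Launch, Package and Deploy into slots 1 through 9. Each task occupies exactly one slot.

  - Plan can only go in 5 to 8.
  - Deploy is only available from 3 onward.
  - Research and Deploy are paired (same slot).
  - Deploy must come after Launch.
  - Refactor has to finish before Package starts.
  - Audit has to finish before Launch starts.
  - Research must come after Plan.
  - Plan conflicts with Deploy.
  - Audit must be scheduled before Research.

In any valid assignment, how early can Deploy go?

Deploy is available from 3; Deploy must be in the same slot as Research, which can't be before 6, so Deploy is at least 6.
Deploy at 6 is achievable: Package=2, Audit=1, Refactor=1, Research=6, Launch=2, Deploy=6, Plan=5.

6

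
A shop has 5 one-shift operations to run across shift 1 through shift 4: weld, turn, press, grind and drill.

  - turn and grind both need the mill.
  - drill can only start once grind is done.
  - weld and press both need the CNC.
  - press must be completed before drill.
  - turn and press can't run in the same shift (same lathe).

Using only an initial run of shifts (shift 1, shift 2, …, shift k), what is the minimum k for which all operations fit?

The precedence chain requires at least 2 distinct shifts.
2 works (last occupied shift: shift 2): for example weld=shift 2, turn=shift 2, drill=shift 2, grind=shift 1, press=shift 1.

2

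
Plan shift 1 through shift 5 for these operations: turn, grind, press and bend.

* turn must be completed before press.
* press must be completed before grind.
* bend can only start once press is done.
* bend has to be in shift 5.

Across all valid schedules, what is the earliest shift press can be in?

Precedence pushes press to at least shift 2; downstream work caps press at shift 4.
press at shift 2 is achievable: bend=shift 5; grind=shift 3; press=shift 2; turn=shift 1.

shift 2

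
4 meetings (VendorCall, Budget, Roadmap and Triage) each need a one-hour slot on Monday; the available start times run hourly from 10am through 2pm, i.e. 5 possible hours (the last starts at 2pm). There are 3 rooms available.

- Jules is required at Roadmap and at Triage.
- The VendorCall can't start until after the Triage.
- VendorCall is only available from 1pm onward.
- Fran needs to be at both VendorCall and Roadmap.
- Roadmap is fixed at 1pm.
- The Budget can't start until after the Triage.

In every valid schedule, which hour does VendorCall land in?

VendorCall's window is 1pm–2pm.
Roadmap is fixed at 1pm, and VendorCall can't share a hour with Roadmap.
So VendorCall must be 2pm.

2pm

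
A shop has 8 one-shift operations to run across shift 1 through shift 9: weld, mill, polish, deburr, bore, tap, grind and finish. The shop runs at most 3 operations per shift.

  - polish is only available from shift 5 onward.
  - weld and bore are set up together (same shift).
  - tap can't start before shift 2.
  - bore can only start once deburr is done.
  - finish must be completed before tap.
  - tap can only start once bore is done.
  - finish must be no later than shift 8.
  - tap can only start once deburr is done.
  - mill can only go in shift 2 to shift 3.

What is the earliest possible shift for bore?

Precedence pushes bore to at least shift 2; downstream work caps bore at shift 8.
bore at shift 2 is achievable: mill in shift 2; weld in shift 2; finish in shift 1; grind in shift 1; polish in shift 5; bore in shift 2; tap in shift 3; deburr in shift 1.

shift 2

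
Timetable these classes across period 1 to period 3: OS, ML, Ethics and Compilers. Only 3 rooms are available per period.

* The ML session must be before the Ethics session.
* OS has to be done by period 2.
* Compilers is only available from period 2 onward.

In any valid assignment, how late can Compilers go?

period 3

Compilers is available from period 2.
Compilers at period 3 is achievable: ML=period 1, Ethics=period 2, OS=period 1, Compilers=period 3.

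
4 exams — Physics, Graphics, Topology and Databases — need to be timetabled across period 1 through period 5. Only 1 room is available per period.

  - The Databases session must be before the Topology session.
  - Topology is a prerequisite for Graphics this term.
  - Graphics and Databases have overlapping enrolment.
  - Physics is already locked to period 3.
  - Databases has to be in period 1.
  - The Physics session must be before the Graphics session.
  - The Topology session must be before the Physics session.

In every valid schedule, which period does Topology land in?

Databases is fixed at period 1 and must come before Topology, so Topology is at least period 2.
Physics is fixed at period 3 and must come after Topology, so Topology is at most period 2.
So Topology must be period 2.

period 2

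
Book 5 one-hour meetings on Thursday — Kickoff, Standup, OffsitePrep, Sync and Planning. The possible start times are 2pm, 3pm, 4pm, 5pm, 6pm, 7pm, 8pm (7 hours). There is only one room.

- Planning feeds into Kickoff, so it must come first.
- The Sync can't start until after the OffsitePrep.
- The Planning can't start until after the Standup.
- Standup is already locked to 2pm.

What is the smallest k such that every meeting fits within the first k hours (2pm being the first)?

The precedence chain requires at least 3 distinct hours.
With at most 1 per hour and 5 meetings, at least 5 hours are needed.
5 works (last occupied hour: 6pm): for example Standup=2pm, Kickoff=4pm, OffsitePrep=5pm, Planning=3pm, Sync=6pm.

5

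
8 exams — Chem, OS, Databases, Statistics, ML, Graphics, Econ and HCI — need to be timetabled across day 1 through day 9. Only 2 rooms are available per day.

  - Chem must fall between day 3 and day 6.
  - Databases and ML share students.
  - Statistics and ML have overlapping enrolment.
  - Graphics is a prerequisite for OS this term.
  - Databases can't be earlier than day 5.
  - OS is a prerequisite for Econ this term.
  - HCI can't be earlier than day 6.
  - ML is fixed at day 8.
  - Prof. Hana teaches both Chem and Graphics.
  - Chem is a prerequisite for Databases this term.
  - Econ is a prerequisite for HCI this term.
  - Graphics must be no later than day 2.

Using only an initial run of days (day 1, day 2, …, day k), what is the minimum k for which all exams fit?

8 days

The precedence chain requires at least 4 distinct days.
With at most 2 per day and 8 exams, at least 4 days are needed.
ML can't be placed before day 8, so the schedule must run through at least day 8.
8 works (last occupied day: day 8): for example Statistics -> day 1, OS -> day 2, Chem -> day 3, ML -> day 8, Econ -> day 3, Databases -> day 5, Graphics -> day 1, HCI -> day 6.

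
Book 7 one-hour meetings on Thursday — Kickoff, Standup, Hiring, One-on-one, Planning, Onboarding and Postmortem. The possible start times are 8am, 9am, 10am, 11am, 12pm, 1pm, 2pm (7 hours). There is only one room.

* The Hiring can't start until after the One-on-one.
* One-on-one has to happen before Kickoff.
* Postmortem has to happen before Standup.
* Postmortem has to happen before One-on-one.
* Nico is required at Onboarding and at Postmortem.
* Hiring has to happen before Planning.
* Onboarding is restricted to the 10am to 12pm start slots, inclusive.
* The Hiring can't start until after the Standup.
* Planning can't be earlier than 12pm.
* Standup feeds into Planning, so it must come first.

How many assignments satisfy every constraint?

Splitting on Kickoff: it can be 10am (2), 11am (3), 12pm (4), 1pm (6), 2pm (6). Listing each branch's schedules as (Standup, Hiring, One-on-one, Planning, Onboarding, Postmortem):
Kickoff=10am: (11am,1pm,9am,2pm,12pm,8am) (12pm,1pm,9am,2pm,11am,8am) — 2.
Kickoff=11am: (9am,1pm,10am,2pm,12pm,8am) (10am,1pm,9am,2pm,12pm,8am) (12pm,1pm,9am,2pm,10am,8am) — 3.
Kickoff=12pm: (9am,1pm,10am,2pm,11am,8am) (9am,1pm,11am,2pm,10am,8am) (10am,1pm,9am,2pm,11am,8am) (11am,1pm,9am,2pm,10am,8am) — 4.
Kickoff=1pm: (9am,11am,10am,2pm,12pm,8am) (9am,12pm,10am,2pm,11am,8am) (9am,12pm,11am,2pm,10am,8am) (10am,11am,9am,2pm,12pm,8am) (10am,12pm,9am,2pm,11am,8am) (11am,12pm,9am,2pm,10am,8am) — 6.
Kickoff=2pm: (9am,11am,10am,1pm,12pm,8am) (9am,12pm,10am,1pm,11am,8am) (9am,12pm,11am,1pm,10am,8am) (10am,11am,9am,1pm,12pm,8am) (10am,12pm,9am,1pm,11am,8am) (11am,12pm,9am,1pm,10am,8am) — 6.
Summing: 2 + 3 + 4 + 6 + 6 = 21.

21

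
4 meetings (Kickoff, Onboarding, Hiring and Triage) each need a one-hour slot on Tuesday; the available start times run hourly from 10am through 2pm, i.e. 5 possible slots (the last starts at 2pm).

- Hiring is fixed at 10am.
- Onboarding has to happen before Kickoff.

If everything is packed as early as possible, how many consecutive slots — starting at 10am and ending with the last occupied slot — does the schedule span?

2 slots

The precedence chain requires at least 2 distinct slots.
2 works (last occupied slot: 11am): for example Onboarding in 10am, Kickoff in 11am, Triage in 10am, Hiring in 10am.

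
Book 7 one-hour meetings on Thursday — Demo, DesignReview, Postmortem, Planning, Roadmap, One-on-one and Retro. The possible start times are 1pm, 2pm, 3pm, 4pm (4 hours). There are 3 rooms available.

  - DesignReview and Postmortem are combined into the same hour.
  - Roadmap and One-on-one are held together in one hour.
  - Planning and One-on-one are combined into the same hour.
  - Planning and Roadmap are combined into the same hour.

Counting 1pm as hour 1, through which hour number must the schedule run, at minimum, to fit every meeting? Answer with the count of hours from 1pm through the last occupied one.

With at most 3 per hour and 7 meetings, at least 3 hours are needed.
3 works (last occupied hour: 3pm): for example Demo=1pm; Roadmap=2pm; Retro=3pm; DesignReview=1pm; Postmortem=1pm; One-on-one=2pm; Planning=2pm.

3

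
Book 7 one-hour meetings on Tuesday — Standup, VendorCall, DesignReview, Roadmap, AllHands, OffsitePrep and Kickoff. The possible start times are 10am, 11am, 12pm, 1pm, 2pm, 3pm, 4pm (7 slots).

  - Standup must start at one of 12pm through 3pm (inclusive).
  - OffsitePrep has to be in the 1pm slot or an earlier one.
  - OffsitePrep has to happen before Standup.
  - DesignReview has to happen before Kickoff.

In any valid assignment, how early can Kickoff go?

11am

Precedence pushes Kickoff to at least 11am.
Kickoff at 11am is achievable: DesignReview -> 10am, Standup -> 12pm, Kickoff -> 11am, OffsitePrep -> 10am, VendorCall -> 10am, AllHands -> 10am, Roadmap -> 10am.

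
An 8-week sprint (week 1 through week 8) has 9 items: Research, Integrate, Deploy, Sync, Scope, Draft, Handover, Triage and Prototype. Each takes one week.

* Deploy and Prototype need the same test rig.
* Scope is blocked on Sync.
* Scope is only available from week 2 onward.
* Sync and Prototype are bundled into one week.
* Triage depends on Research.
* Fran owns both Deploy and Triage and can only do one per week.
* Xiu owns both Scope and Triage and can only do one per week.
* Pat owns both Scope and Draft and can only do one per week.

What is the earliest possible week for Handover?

Handover at week 1 is achievable: Handover in week 1, Deploy in week 2, Integrate in week 1, Triage in week 3, Prototype in week 1, Research in week 1, Sync in week 1, Scope in week 2, Draft in week 1.

week 1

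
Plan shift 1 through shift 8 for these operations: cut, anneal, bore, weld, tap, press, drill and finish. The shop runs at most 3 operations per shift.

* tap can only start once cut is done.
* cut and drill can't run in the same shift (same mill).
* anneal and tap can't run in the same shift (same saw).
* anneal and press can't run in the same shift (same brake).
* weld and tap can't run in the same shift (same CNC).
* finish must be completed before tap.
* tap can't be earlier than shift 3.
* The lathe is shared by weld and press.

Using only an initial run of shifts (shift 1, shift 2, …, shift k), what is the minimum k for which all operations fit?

The precedence chain requires at least 2 distinct shifts.
With at most 3 per shift and 8 operations, at least 3 shifts are needed.
tap can't be placed before shift 3, so the schedule must run through at least shift 3.
3 works (last occupied shift: shift 3): for example drill -> shift 2; cut -> shift 1; finish -> shift 1; press -> shift 3; weld -> shift 2; anneal -> shift 1; bore -> shift 2; tap -> shift 3.

3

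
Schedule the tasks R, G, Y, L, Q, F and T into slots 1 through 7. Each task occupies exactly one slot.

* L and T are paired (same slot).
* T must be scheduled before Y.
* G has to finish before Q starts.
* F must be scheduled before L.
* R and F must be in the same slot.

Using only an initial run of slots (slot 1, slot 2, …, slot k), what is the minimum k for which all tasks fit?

The precedence chain requires at least 3 distinct slots.
3 works (last occupied slot: 3): for example G in 1; Y in 3; F in 1; Q in 2; R in 1; T in 2; L in 2.

3 slots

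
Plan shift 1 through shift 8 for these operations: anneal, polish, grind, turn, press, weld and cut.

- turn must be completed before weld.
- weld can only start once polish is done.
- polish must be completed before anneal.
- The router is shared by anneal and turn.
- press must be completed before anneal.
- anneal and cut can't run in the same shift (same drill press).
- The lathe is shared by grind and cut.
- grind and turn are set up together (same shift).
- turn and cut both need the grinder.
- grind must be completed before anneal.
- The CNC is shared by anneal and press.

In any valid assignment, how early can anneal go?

Precedence pushes anneal to at least shift 2.
anneal at shift 2 is achievable: polish=shift 1, cut=shift 3, press=shift 1, grind=shift 1, weld=shift 2, turn=shift 1, anneal=shift 2.

shift 2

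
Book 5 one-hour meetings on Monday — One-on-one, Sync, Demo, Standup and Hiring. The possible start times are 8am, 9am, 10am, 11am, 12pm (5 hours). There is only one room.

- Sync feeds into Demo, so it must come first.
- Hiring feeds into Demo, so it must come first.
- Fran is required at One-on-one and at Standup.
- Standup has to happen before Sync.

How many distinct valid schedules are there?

15

Splitting on One-on-one: it can be 8am (3), 9am (3), 10am (3), 11am (3), 12pm (3). Listing each branch's schedules as (Sync, Demo, Standup, Hiring):
One-on-one=8am: (10am,12pm,9am,11am) (11am,12pm,9am,10am) (11am,12pm,10am,9am) — 3.
One-on-one=9am: (10am,12pm,8am,11am) (11am,12pm,8am,10am) (11am,12pm,10am,8am) — 3.
One-on-one=10am: (9am,12pm,8am,11am) (11am,12pm,8am,9am) (11am,12pm,9am,8am) — 3.
One-on-one=11am: (9am,12pm,8am,10am) (10am,12pm,8am,9am) (10am,12pm,9am,8am) — 3.
One-on-one=12pm: (9am,11am,8am,10am) (10am,11am,8am,9am) (10am,11am,9am,8am) — 3.
Summing: 3 + 3 + 3 + 3 + 3 = 15.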